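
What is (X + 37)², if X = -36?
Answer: 1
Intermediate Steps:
(X + 37)² = (-36 + 37)² = 1² = 1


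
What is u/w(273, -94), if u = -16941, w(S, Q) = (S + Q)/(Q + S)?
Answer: -16941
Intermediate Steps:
w(S, Q) = 1 (w(S, Q) = (Q + S)/(Q + S) = 1)
u/w(273, -94) = -16941/1 = -16941*1 = -16941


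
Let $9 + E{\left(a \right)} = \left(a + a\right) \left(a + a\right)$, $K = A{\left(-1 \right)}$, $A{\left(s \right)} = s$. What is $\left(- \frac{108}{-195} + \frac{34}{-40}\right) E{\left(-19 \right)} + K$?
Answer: $- \frac{22151}{52} \approx -425.98$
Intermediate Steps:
$K = -1$
$E{\left(a \right)} = -9 + 4 a^{2}$ ($E{\left(a \right)} = -9 + \left(a + a\right) \left(a + a\right) = -9 + 2 a 2 a = -9 + 4 a^{2}$)
$\left(- \frac{108}{-195} + \frac{34}{-40}\right) E{\left(-19 \right)} + K = \left(- \frac{108}{-195} + \frac{34}{-40}\right) \left(-9 + 4 \left(-19\right)^{2}\right) - 1 = \left(\left(-108\right) \left(- \frac{1}{195}\right) + 34 \left(- \frac{1}{40}\right)\right) \left(-9 + 4 \cdot 361\right) - 1 = \left(\frac{36}{65} - \frac{17}{20}\right) \left(-9 + 1444\right) - 1 = \left(- \frac{77}{260}\right) 1435 - 1 = - \frac{22099}{52} - 1 = - \frac{22151}{52}$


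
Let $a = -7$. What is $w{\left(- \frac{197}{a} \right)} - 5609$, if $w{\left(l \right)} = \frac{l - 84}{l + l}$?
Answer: $- \frac{2210337}{394} \approx -5610.0$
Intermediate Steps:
$w{\left(l \right)} = \frac{-84 + l}{2 l}$
$w{\left(- \frac{197}{a} \right)} - 5609 = \frac{-84 - \frac{197}{-7}}{2 \left(- \frac{197}{-7}\right)} - 5609 = \frac{-84 - - \frac{197}{7}}{2 \left(\left(-197\right) \left(- \frac{1}{7}\right)\right)} - 5609 = \frac{-84 + \frac{197}{7}}{2 \cdot \frac{197}{7}} - 5609 = \frac{1}{2} \cdot \frac{7}{197} \left(- \frac{391}{7}\right) - 5609 = - \frac{391}{394} - 5609 = - \frac{2210337}{394}$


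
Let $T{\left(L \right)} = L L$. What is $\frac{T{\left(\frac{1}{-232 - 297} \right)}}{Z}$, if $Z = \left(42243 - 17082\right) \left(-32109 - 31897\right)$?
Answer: $- \frac{1}{450671328140406} \approx -2.2189 \cdot 10^{-15}$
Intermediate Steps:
$Z = -1610454966$ ($Z = 25161 \left(-64006\right) = -1610454966$)
$T{\left(L \right)} = L^{2}$
$\frac{T{\left(\frac{1}{-232 - 297} \right)}}{Z} = \frac{\left(\frac{1}{-232 - 297}\right)^{2}}{-1610454966} = \left(\frac{1}{-529}\right)^{2} \left(- \frac{1}{1610454966}\right) = \left(- \frac{1}{529}\right)^{2} \left(- \frac{1}{1610454966}\right) = \frac{1}{279841} \left(- \frac{1}{1610454966}\right) = - \frac{1}{450671328140406}$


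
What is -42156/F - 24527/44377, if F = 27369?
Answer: -282448475/134950457 ≈ -2.0930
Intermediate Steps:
-42156/F - 24527/44377 = -42156/27369 - 24527/44377 = -42156*1/27369 - 24527*1/44377 = -4684/3041 - 24527/44377 = -282448475/134950457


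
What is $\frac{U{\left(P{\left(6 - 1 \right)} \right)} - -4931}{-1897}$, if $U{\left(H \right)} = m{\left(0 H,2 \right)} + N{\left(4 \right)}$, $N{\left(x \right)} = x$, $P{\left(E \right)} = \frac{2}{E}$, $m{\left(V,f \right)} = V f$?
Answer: $- \frac{705}{271} \approx -2.6015$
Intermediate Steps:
$U{\left(H \right)} = 4$ ($U{\left(H \right)} = 0 H 2 + 4 = 0 \cdot 2 + 4 = 0 + 4 = 4$)
$\frac{U{\left(P{\left(6 - 1 \right)} \right)} - -4931}{-1897} = \frac{4 - -4931}{-1897} = \left(4 + 4931\right) \left(- \frac{1}{1897}\right) = 4935 \left(- \frac{1}{1897}\right) = - \frac{705}{271}$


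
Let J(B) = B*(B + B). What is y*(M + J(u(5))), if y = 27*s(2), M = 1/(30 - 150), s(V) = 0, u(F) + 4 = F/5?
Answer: 0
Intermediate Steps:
u(F) = -4 + F/5
J(B) = 2*B² (J(B) = B*(2*B) = 2*B²)
M = -1/120 (M = 1/(-120) = -1/120 ≈ -0.0083333)
y = 0 (y = 27*0 = 0)
y*(M + J(u(5))) = 0*(-1/120 + 2*(-4 + (⅕)*5)²) = 0*(-1/120 + 2*(-4 + 1)²) = 0*(-1/120 + 2*(-3)²) = 0*(-1/120 + 2*9) = 0*(-1/120 + 18) = 0*(2159/120) = 0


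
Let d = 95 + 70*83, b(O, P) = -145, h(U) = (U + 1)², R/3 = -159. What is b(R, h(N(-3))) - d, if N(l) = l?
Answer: -6050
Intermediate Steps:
R = -477 (R = 3*(-159) = -477)
h(U) = (1 + U)²
d = 5905 (d = 95 + 5810 = 5905)
b(R, h(N(-3))) - d = -145 - 1*5905 = -145 - 5905 = -6050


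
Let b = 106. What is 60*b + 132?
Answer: 6492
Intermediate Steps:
60*b + 132 = 60*106 + 132 = 6360 + 132 = 6492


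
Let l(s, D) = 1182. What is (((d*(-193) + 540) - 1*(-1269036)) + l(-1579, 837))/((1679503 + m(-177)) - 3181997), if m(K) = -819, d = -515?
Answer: -1370153/1503313 ≈ -0.91142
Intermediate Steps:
(((d*(-193) + 540) - 1*(-1269036)) + l(-1579, 837))/((1679503 + m(-177)) - 3181997) = (((-515*(-193) + 540) - 1*(-1269036)) + 1182)/((1679503 - 819) - 3181997) = (((99395 + 540) + 1269036) + 1182)/(1678684 - 3181997) = ((99935 + 1269036) + 1182)/(-1503313) = (1368971 + 1182)*(-1/1503313) = 1370153*(-1/1503313) = -1370153/1503313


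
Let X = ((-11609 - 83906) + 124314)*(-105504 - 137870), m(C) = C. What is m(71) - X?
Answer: 7008927897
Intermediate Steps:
X = -7008927826 (X = (-95515 + 124314)*(-243374) = 28799*(-243374) = -7008927826)
m(71) - X = 71 - 1*(-7008927826) = 71 + 7008927826 = 7008927897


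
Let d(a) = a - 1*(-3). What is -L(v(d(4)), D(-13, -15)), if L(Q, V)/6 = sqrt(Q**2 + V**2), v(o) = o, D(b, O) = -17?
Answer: -78*sqrt(2) ≈ -110.31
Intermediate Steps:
d(a) = 3 + a (d(a) = a + 3 = 3 + a)
L(Q, V) = 6*sqrt(Q**2 + V**2)
-L(v(d(4)), D(-13, -15)) = -6*sqrt((3 + 4)**2 + (-17)**2) = -6*sqrt(7**2 + 289) = -6*sqrt(49 + 289) = -6*sqrt(338) = -6*13*sqrt(2) = -78*sqrt(2)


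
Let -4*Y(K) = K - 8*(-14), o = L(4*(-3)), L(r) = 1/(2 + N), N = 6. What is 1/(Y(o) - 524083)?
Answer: -32/16771553 ≈ -1.9080e-6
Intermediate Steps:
L(r) = ⅛ (L(r) = 1/(2 + 6) = 1/8 = ⅛)
o = ⅛ ≈ 0.12500
Y(K) = -28 - K/4 (Y(K) = -(K - 8*(-14))/4 = -(K + 112)/4 = -(112 + K)/4 = -28 - K/4)
1/(Y(o) - 524083) = 1/((-28 - ¼*⅛) - 524083) = 1/((-28 - 1/32) - 524083) = 1/(-897/32 - 524083) = 1/(-16771553/32) = -32/16771553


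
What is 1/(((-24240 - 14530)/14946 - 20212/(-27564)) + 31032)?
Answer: 5721827/177549088690 ≈ 3.2227e-5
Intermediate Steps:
1/(((-24240 - 14530)/14946 - 20212/(-27564)) + 31032) = 1/((-38770*1/14946 - 20212*(-1/27564)) + 31032) = 1/((-19385/7473 + 5053/6891) + 31032) = 1/(-10646774/5721827 + 31032) = 1/(177549088690/5721827) = 5721827/177549088690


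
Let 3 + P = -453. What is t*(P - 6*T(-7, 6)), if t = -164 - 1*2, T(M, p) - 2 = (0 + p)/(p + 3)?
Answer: 78352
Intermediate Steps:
T(M, p) = 2 + p/(3 + p) (T(M, p) = 2 + (0 + p)/(p + 3) = 2 + p/(3 + p))
t = -166 (t = -164 - 2 = -166)
P = -456 (P = -3 - 453 = -456)
t*(P - 6*T(-7, 6)) = -166*(-456 - 18*(2 + 6)/(3 + 6)) = -166*(-456 - 18*8/9) = -166*(-456 - 6*8/3) = -166*(-456 - 16) = -166*(-472) = 78352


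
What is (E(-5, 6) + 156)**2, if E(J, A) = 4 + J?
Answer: 24025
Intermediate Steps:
(E(-5, 6) + 156)**2 = ((4 - 5) + 156)**2 = (-1 + 156)**2 = 155**2 = 24025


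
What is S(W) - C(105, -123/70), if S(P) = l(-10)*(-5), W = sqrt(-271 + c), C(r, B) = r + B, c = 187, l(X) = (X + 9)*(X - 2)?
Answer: -11427/70 ≈ -163.24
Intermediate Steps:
l(X) = (-2 + X)*(9 + X) (l(X) = (9 + X)*(-2 + X) = (-2 + X)*(9 + X))
C(r, B) = B + r
W = 2*I*sqrt(21) (W = sqrt(-271 + 187) = sqrt(-84) = 2*I*sqrt(21) ≈ 9.1651*I)
S(P) = -60 (S(P) = (-18 + (-10)**2 + 7*(-10))*(-5) = (-18 + 100 - 70)*(-5) = 12*(-5) = -60)
S(W) - C(105, -123/70) = -60 - (-123/70 + 105) = -60 - 1*7227/70 = -60 - 7227/70 = -11427/70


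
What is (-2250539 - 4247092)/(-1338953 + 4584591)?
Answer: -209601/104698 ≈ -2.0020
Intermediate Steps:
(-2250539 - 4247092)/(-1338953 + 4584591) = -6497631/3245638 = -6497631*1/3245638 = -209601/104698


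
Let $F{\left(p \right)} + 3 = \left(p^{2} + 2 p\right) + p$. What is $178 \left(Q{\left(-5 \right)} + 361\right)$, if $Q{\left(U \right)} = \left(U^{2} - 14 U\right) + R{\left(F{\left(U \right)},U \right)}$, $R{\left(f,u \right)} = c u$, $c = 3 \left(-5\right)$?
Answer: $94518$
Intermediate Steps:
$c = -15$
$F{\left(p \right)} = -3 + p^{2} + 3 p$ ($F{\left(p \right)} = -3 + \left(\left(p^{2} + 2 p\right) + p\right) = -3 + \left(p^{2} + 3 p\right) = -3 + p^{2} + 3 p$)
$R{\left(f,u \right)} = - 15 u$
$Q{\left(U \right)} = U^{2} - 29 U$ ($Q{\left(U \right)} = \left(U^{2} - 14 U\right) - 15 U = U^{2} - 29 U$)
$178 \left(Q{\left(-5 \right)} + 361\right) = 178 \left(- 5 \left(-29 - 5\right) + 361\right) = 178 \left(\left(-5\right) \left(-34\right) + 361\right) = 178 \left(170 + 361\right) = 178 \cdot 531 = 94518$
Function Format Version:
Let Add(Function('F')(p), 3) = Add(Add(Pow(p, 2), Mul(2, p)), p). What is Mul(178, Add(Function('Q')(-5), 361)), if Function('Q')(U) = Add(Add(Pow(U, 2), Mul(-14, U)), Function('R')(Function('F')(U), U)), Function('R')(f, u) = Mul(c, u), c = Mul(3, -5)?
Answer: 94518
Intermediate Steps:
c = -15
Function('F')(p) = Add(-3, Pow(p, 2), Mul(3, p)) (Function('F')(p) = Add(-3, Add(Add(Pow(p, 2), Mul(2, p)), p)) = Add(-3, Add(Pow(p, 2), Mul(3, p))) = Add(-3, Pow(p, 2), Mul(3, p)))
Function('R')(f, u) = Mul(-15, u)
Function('Q')(U) = Add(Pow(U, 2), Mul(-29, U)) (Function('Q')(U) = Add(Add(Pow(U, 2), Mul(-14, U)), Mul(-15, U)) = Add(Pow(U, 2), Mul(-29, U)))
Mul(178, Add(Function('Q')(-5), 361)) = Mul(178, Add(Mul(-5, Add(-29, -5)), 361)) = Mul(178, Add(Mul(-5, -34), 361)) = Mul(178, Add(170, 361)) = Mul(178, 531) = 94518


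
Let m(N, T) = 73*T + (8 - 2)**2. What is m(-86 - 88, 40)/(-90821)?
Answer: -2956/90821 ≈ -0.032548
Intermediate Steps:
m(N, T) = 36 + 73*T (m(N, T) = 73*T + 6**2 = 73*T + 36 = 36 + 73*T)
m(-86 - 88, 40)/(-90821) = (36 + 73*40)/(-90821) = (36 + 2920)*(-1/90821) = 2956*(-1/90821) = -2956/90821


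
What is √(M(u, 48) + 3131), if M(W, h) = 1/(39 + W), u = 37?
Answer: √4521183/38 ≈ 55.955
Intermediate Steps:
√(M(u, 48) + 3131) = √(1/(39 + 37) + 3131) = √(1/76 + 3131) = √(237957/76) = √4521183/38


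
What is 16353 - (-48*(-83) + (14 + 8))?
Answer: 12347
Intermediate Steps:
16353 - (-48*(-83) + (14 + 8)) = 16353 - (3984 + 22) = 16353 - 1*4006 = 16353 - 4006 = 12347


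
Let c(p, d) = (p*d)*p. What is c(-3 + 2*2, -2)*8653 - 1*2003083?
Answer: -2020389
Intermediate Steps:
c(p, d) = d*p² (c(p, d) = (d*p)*p = d*p²)
c(-3 + 2*2, -2)*8653 - 1*2003083 = -2*(-3 + 2*2)²*8653 - 1*2003083 = -2*(-3 + 4)²*8653 - 2003083 = -2*1²*8653 - 2003083 = -2*1*8653 - 2003083 = -2*8653 - 2003083 = -17306 - 2003083 = -2020389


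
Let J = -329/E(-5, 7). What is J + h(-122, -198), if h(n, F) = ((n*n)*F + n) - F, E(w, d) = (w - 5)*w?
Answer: -147348129/50 ≈ -2.9470e+6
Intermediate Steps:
E(w, d) = w*(-5 + w) (E(w, d) = (-5 + w)*w = w*(-5 + w))
h(n, F) = n - F + F*n² (h(n, F) = (n²*F + n) - F = (F*n² + n) - F = (n + F*n²) - F = n - F + F*n²)
J = -329/50 (J = -329*(-1/(5*(-5 - 5))) = -329/((-5*(-10))) = -329/50 ≈ -6.5800)
J + h(-122, -198) = -329/50 + (-122 - 1*(-198) - 198*(-122)²) = -329/50 + (-122 + 198 - 198*14884) = -329/50 + (-122 + 198 - 2947032) = -329/50 - 2946956 = -147348129/50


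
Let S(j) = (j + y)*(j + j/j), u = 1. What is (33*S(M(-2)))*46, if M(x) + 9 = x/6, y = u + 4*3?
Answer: -139150/3 ≈ -46383.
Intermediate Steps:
y = 13 (y = 1 + 4*3 = 1 + 12 = 13)
M(x) = -9 + x/6
S(j) = (1 + j)*(13 + j) (S(j) = (j + 13)*(j + j/j) = (13 + j)*(j + 1) = (13 + j)*(1 + j) = (1 + j)*(13 + j))
(33*S(M(-2)))*46 = (33*(13 + (-9 + (⅙)*(-2))² + 14*(-9 + (⅙)*(-2))))*46 = (33*(13 + (-9 - ⅓)² + 14*(-9 - ⅓)))*46 = (33*(13 + (-28/3)² + 14*(-28/3)))*46 = (33*(13 + 784/9 - 392/3))*46 = (33*(-275/9))*46 = -3025/3*46 = -139150/3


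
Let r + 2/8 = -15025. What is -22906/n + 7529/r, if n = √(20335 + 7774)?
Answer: -30116/60101 - 22906*√28109/28109 ≈ -137.13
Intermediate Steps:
r = -60101/4 (r = -¼ - 15025 = -60101/4 ≈ -15025.)
n = √28109 ≈ 167.66
-22906/n + 7529/r = -22906*√28109/28109 + 7529/(-60101/4) = -22906*√28109/28109 + 7529*(-4/60101) = -22906*√28109/28109 - 30116/60101 = -30116/60101 - 22906*√28109/28109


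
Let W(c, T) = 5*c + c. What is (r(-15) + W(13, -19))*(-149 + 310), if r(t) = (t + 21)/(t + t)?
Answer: 62629/5 ≈ 12526.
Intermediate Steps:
W(c, T) = 6*c
r(t) = (21 + t)/(2*t) (r(t) = (21 + t)/((2*t)) = (21 + t)*(1/(2*t)) = (21 + t)/(2*t))
(r(-15) + W(13, -19))*(-149 + 310) = ((½)*(21 - 15)/(-15) + 6*13)*(-149 + 310) = ((½)*(-1/15)*6 + 78)*161 = (-⅕ + 78)*161 = (389/5)*161 = 62629/5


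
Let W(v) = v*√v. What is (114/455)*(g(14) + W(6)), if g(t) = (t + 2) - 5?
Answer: 1254/455 + 684*√6/455 ≈ 6.4384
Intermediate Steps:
g(t) = -3 + t (g(t) = (2 + t) - 5 = -3 + t)
W(v) = v^(3/2)
(114/455)*(g(14) + W(6)) = (114/455)*((-3 + 14) + 6^(3/2)) = (114*(1/455))*(11 + 6*√6) = 114*(11 + 6*√6)/455 = 1254/455 + 684*√6/455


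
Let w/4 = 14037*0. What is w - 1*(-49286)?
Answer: 49286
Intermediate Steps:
w = 0 (w = 4*(14037*0) = 4*0 = 0)
w - 1*(-49286) = 0 - 1*(-49286) = 0 + 49286 = 49286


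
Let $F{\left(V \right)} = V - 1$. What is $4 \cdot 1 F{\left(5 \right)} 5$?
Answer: $80$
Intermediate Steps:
$F{\left(V \right)} = -1 + V$
$4 \cdot 1 F{\left(5 \right)} 5 = 4 \cdot 1 \left(-1 + 5\right) 5 = 4 \cdot 4 \cdot 5 = 16 \cdot 5 = 80$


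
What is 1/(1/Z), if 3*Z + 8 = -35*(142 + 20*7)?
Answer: -9878/3 ≈ -3292.7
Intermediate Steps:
Z = -9878/3 (Z = -8/3 + (-35*(142 + 20*7))/3 = -8/3 + (-35*(142 + 140))/3 = -8/3 + (-35*282)/3 = -8/3 + (1/3)*(-9870) = -8/3 - 3290 = -9878/3 ≈ -3292.7)
1/(1/Z) = 1/(1/(-9878/3)) = 1/(-3/9878) = -9878/3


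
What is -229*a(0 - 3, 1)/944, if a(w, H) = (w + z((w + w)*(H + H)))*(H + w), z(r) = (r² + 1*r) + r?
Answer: 26793/472 ≈ 56.765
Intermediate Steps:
z(r) = r² + 2*r (z(r) = (r² + r) + r = (r + r²) + r = r² + 2*r)
a(w, H) = (H + w)*(w + 4*H*w*(2 + 4*H*w)) (a(w, H) = (w + ((w + w)*(H + H))*(2 + (w + w)*(H + H)))*(H + w) = (w + ((2*w)*(2*H))*(2 + (2*w)*(2*H)))*(H + w) = (w + (4*H*w)*(2 + 4*H*w))*(H + w) = (w + 4*H*w*(2 + 4*H*w))*(H + w) = (H + w)*(w + 4*H*w*(2 + 4*H*w)))
-229*a(0 - 3, 1)/944 = -229*(0 - 3)*(1 + (0 - 3) + 1²*(8 + 16*1*(0 - 3)) + 8*1*(0 - 3)*(1 + 2*1*(0 - 3)))/944 = -(-687)*(1 - 3 + 1*(8 + 16*1*(-3)) + 8*1*(-3)*(1 + 2*1*(-3)))*(1/944) = -(-687)*(1 - 3 + 1*(8 - 48) + 8*1*(-3)*(1 - 6))*(1/944) = -(-687)*(1 - 3 + 1*(-40) + 8*1*(-3)*(-5))*(1/944) = -(-687)*(1 - 3 - 40 + 120)*(1/944) = -(-687)*78*(1/944) = -229*(-234)*(1/944) = 53586*(1/944) = 26793/472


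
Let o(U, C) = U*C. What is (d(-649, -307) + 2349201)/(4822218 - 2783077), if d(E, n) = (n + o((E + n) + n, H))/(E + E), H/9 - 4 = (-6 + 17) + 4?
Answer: 1524739589/1323402509 ≈ 1.1521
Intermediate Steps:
H = 171 (H = 36 + 9*((-6 + 17) + 4) = 36 + 9*(11 + 4) = 36 + 9*15 = 36 + 135 = 171)
o(U, C) = C*U
d(E, n) = (171*E + 343*n)/(2*E) (d(E, n) = (n + 171*((E + n) + n))/(E + E) = (n + 171*(E + 2*n))/((2*E)) = (n + (171*E + 342*n))*(1/(2*E)) = (171*E + 343*n)*(1/(2*E)) = (171*E + 343*n)/(2*E))
(d(-649, -307) + 2349201)/(4822218 - 2783077) = ((½)*(171*(-649) + 343*(-307))/(-649) + 2349201)/(4822218 - 2783077) = ((½)*(-1/649)*(-110979 - 105301) + 2349201)/2039141 = ((½)*(-1/649)*(-216280) + 2349201)*(1/2039141) = (108140/649 + 2349201)*(1/2039141) = (1524739589/649)*(1/2039141) = 1524739589/1323402509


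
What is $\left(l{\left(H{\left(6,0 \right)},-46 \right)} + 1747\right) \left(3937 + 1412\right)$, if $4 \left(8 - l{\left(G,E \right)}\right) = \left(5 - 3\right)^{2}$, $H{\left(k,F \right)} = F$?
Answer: $9382146$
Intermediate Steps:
$l{\left(G,E \right)} = 7$ ($l{\left(G,E \right)} = 8 - \frac{\left(5 - 3\right)^{2}}{4} = 8 - \frac{2^{2}}{4} = 8 - 1 = 7$)
$\left(l{\left(H{\left(6,0 \right)},-46 \right)} + 1747\right) \left(3937 + 1412\right) = \left(7 + 1747\right) \left(3937 + 1412\right) = 1754 \cdot 5349 = 9382146$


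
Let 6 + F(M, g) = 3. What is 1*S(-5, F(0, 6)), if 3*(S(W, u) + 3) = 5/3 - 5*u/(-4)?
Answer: -133/36 ≈ -3.6944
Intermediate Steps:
F(M, g) = -3 (F(M, g) = -6 + 3 = -3)
S(W, u) = -22/9 + 5*u/12 (S(W, u) = -3 + (5/3 - 5*u/(-4))/3 = -3 + (5*(⅓) - 5*u*(-¼))/3 = -3 + (5/3 + 5*u/4)/3 = -3 + (5/9 + 5*u/12) = -22/9 + 5*u/12)
1*S(-5, F(0, 6)) = 1*(-22/9 + (5/12)*(-3)) = 1*(-22/9 - 5/4) = 1*(-133/36) = -133/36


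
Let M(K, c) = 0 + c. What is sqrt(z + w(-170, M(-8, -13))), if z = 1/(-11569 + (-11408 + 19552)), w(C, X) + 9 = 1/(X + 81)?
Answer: 3*I*sqrt(541555383)/23290 ≈ 2.9976*I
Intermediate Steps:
M(K, c) = c
w(C, X) = -9 + 1/(81 + X) (w(C, X) = -9 + 1/(X + 81) = -9 + 1/(81 + X))
z = -1/3425 (z = 1/(-11569 + 8144) = 1/(-3425) = -1/3425 ≈ -0.00029197)
sqrt(z + w(-170, M(-8, -13))) = sqrt(-1/3425 + (-728 - 9*(-13))/(81 - 13)) = sqrt(-1/3425 + (-728 + 117)/68) = sqrt(-1/3425 + (1/68)*(-611)) = sqrt(-1/3425 - 611/68) = sqrt(-2092743/232900) = 3*I*sqrt(541555383)/23290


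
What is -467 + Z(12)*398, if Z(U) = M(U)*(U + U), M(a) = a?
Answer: 114157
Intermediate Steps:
Z(U) = 2*U² (Z(U) = U*(U + U) = U*(2*U) = 2*U²)
-467 + Z(12)*398 = -467 + (2*12²)*398 = -467 + (2*144)*398 = -467 + 288*398 = -467 + 114624 = 114157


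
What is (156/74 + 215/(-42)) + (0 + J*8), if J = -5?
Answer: -66839/1554 ≈ -43.011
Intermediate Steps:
(156/74 + 215/(-42)) + (0 + J*8) = (156/74 + 215/(-42)) + (0 - 5*8) = (156*(1/74) + 215*(-1/42)) + (0 - 40) = (78/37 - 215/42) - 40 = -4679/1554 - 40 = -66839/1554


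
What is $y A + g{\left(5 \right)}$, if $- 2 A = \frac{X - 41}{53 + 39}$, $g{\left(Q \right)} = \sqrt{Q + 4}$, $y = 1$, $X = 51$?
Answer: $\frac{271}{92} \approx 2.9457$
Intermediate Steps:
$g{\left(Q \right)} = \sqrt{4 + Q}$
$A = - \frac{5}{92}$ ($A = - \frac{\left(51 - 41\right) \frac{1}{53 + 39}}{2} = - \frac{10 \cdot \frac{1}{92}}{2} = \left(- \frac{1}{2}\right) \frac{5}{46} = - \frac{5}{92} \approx -0.054348$)
$y A + g{\left(5 \right)} = 1 \left(- \frac{5}{92}\right) + \sqrt{4 + 5} = - \frac{5}{92} + \sqrt{9} = - \frac{5}{92} + 3 = \frac{271}{92}$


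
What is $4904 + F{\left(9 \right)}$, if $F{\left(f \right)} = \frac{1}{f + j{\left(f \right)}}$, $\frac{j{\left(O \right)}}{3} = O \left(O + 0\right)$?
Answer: $\frac{1235809}{252} \approx 4904.0$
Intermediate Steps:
$j{\left(O \right)} = 3 O^{2}$ ($j{\left(O \right)} = 3 O \left(O + 0\right) = 3 O O = 3 O^{2}$)
$F{\left(f \right)} = \frac{1}{f + 3 f^{2}}$
$4904 + F{\left(9 \right)} = 4904 + \frac{1}{9 \left(1 + 3 \cdot 9\right)} = 4904 + \frac{1}{9 \left(1 + 27\right)} = 4904 + \frac{1}{9 \cdot 28} = 4904 + \frac{1}{9} \cdot \frac{1}{28} = 4904 + \frac{1}{252} = \frac{1235809}{252}$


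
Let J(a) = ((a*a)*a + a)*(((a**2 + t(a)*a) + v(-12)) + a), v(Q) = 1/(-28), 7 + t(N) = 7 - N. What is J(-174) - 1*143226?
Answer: 12833959263/14 ≈ 9.1671e+8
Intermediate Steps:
t(N) = -N (t(N) = -7 + (7 - N) = -N)
v(Q) = -1/28
J(a) = (-1/28 + a)*(a + a**3) (J(a) = ((a*a)*a + a)*(((a**2 + (-a)*a) - 1/28) + a) = (a**2*a + a)*(((a**2 - a**2) - 1/28) + a) = (a**3 + a)*((0 - 1/28) + a) = (a + a**3)*(-1/28 + a) = (-1/28 + a)*(a + a**3))
J(-174) - 1*143226 = -174*(-1/28 - 174 + (-174)**3 - 1/28*(-174)**2) - 1*143226 = -174*(-1/28 - 174 - 5268024 - 1/28*30276) - 143226 = -174*(-1/28 - 174 - 5268024 - 7569/7) - 143226 = -174*(-147539821/28) - 143226 = 12835964427/14 - 143226 = 12833959263/14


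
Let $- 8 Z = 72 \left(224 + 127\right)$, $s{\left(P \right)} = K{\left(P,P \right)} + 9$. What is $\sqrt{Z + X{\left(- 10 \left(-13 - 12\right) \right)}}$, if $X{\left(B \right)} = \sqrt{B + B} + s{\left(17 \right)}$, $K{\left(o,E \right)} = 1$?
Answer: $\sqrt{-3149 + 10 \sqrt{5}} \approx 55.916 i$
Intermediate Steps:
$s{\left(P \right)} = 10$ ($s{\left(P \right)} = 1 + 9 = 10$)
$Z = -3159$ ($Z = - \frac{72 \left(224 + 127\right)}{8} = - \frac{72 \cdot 351}{8} = \left(- \frac{1}{8}\right) 25272 = -3159$)
$X{\left(B \right)} = 10 + \sqrt{2} \sqrt{B}$ ($X{\left(B \right)} = \sqrt{B + B} + 10 = \sqrt{2 B} + 10 = \sqrt{2} \sqrt{B} + 10 = 10 + \sqrt{2} \sqrt{B}$)
$\sqrt{Z + X{\left(- 10 \left(-13 - 12\right) \right)}} = \sqrt{-3159 + \left(10 + \sqrt{2} \sqrt{- 10 \left(-13 - 12\right)}\right)} = \sqrt{-3159 + \left(10 + \sqrt{2} \sqrt{\left(-10\right) \left(-25\right)}\right)} = \sqrt{-3159 + \left(10 + \sqrt{2} \sqrt{250}\right)} = \sqrt{-3159 + \left(10 + \sqrt{2} \cdot 5 \sqrt{10}\right)} = \sqrt{-3159 + \left(10 + 10 \sqrt{5}\right)} = \sqrt{-3149 + 10 \sqrt{5}}$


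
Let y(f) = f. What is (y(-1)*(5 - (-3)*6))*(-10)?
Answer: 230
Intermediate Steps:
(y(-1)*(5 - (-3)*6))*(-10) = -(5 - (-3)*6)*(-10) = -(5 - 1*(-18))*(-10) = -(5 + 18)*(-10) = -1*23*(-10) = -23*(-10) = 230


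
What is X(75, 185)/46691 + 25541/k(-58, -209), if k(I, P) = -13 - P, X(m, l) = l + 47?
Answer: 1192580303/9151436 ≈ 130.32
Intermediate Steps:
X(m, l) = 47 + l
X(75, 185)/46691 + 25541/k(-58, -209) = (47 + 185)/46691 + 25541/(-13 - 1*(-209)) = 232*(1/46691) + 25541/(-13 + 209) = 232/46691 + 25541/196 = 1192580303/9151436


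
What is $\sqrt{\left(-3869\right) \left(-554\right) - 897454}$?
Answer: $14 \sqrt{6357} \approx 1116.2$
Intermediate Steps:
$\sqrt{\left(-3869\right) \left(-554\right) - 897454} = \sqrt{2143426 - 897454} = \sqrt{1245972} = 14 \sqrt{6357}$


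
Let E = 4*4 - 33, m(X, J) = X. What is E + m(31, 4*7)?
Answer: 14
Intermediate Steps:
E = -17 (E = 16 - 33 = -17)
E + m(31, 4*7) = -17 + 31 = 14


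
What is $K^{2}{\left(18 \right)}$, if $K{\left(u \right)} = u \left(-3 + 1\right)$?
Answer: $1296$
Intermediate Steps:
$K{\left(u \right)} = - 2 u$ ($K{\left(u \right)} = u \left(-2\right) = - 2 u$)
$K^{2}{\left(18 \right)} = \left(\left(-2\right) 18\right)^{2} = \left(-36\right)^{2} = 1296$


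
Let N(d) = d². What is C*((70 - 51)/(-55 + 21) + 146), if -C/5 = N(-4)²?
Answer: -3164800/17 ≈ -1.8616e+5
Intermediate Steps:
C = -1280 (C = -5*((-4)²)² = -5*16² = -5*256 = -1280)
C*((70 - 51)/(-55 + 21) + 146) = -1280*((70 - 51)/(-55 + 21) + 146) = -1280*(19/(-34) + 146) = -1280*(19*(-1/34) + 146) = -1280*(-19/34 + 146) = -1280*4945/34 = -3164800/17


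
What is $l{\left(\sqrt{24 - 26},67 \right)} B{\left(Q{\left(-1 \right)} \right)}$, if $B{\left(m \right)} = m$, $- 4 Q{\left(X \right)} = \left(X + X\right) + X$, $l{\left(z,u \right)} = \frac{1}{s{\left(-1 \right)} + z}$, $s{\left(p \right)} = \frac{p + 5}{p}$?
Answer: $- \frac{1}{6} - \frac{i \sqrt{2}}{24} \approx -0.16667 - 0.058926 i$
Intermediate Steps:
$s{\left(p \right)} = \frac{5 + p}{p}$
$l{\left(z,u \right)} = \frac{1}{-4 + z}$ ($l{\left(z,u \right)} = \frac{1}{\frac{5 - 1}{-1} + z} = \frac{1}{\left(-1\right) 4 + z} = \frac{1}{-4 + z}$)
$Q{\left(X \right)} = - \frac{3 X}{4}$ ($Q{\left(X \right)} = - \frac{\left(X + X\right) + X}{4} = - \frac{2 X + X}{4} = - \frac{3 X}{4}$)
$l{\left(\sqrt{24 - 26},67 \right)} B{\left(Q{\left(-1 \right)} \right)} = \frac{\left(- \frac{3}{4}\right) \left(-1\right)}{-4 + \sqrt{24 - 26}} = \frac{1}{-4 + \sqrt{-2}} \cdot \frac{3}{4} = \frac{1}{-4 + i \sqrt{2}} \cdot \frac{3}{4} = \frac{3}{4 \left(-4 + i \sqrt{2}\right)}$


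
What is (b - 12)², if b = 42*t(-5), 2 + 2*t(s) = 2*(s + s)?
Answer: 224676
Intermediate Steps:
t(s) = -1 + 2*s (t(s) = -1 + (2*(s + s))/2 = -1 + (2*(2*s))/2 = -1 + (4*s)/2 = -1 + 2*s)
b = -462 (b = 42*(-1 + 2*(-5)) = 42*(-1 - 10) = 42*(-11) = -462)
(b - 12)² = (-462 - 12)² = (-474)² = 224676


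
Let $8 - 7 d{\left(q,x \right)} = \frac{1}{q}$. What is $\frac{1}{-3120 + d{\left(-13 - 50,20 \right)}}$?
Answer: $- \frac{441}{1375415} \approx -0.00032063$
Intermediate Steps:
$d{\left(q,x \right)} = \frac{8}{7} - \frac{1}{7 q}$
$\frac{1}{-3120 + d{\left(-13 - 50,20 \right)}} = \frac{1}{-3120 + \frac{-1 + 8 \left(-13 - 50\right)}{7 \left(-13 - 50\right)}} = \frac{1}{-3120 + \frac{-1 + 8 \left(-63\right)}{7 \left(-63\right)}} = \frac{1}{-3120 + \frac{1}{7} \left(- \frac{1}{63}\right) \left(-1 - 504\right)} = \frac{1}{-3120 + \frac{1}{7} \left(- \frac{1}{63}\right) \left(-505\right)} = \frac{1}{-3120 + \frac{505}{441}} = \frac{1}{- \frac{1375415}{441}} = - \frac{441}{1375415}$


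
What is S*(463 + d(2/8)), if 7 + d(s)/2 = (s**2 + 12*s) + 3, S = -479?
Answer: -1767031/8 ≈ -2.2088e+5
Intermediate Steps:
d(s) = -8 + 2*s**2 + 24*s (d(s) = -14 + 2*((s**2 + 12*s) + 3) = -14 + 2*(3 + s**2 + 12*s) = -14 + (6 + 2*s**2 + 24*s) = -8 + 2*s**2 + 24*s)
S*(463 + d(2/8)) = -479*(463 + (-8 + 2*(2/8)**2 + 24*(2/8))) = -479*(463 + (-8 + 2*(2*(1/8))**2 + 24*(2*(1/8)))) = -479*(463 + (-8 + 2*(1/4)**2 + 24*(1/4))) = -479*(463 + (-8 + 2*(1/16) + 6)) = -479*(463 + (-8 + 1/8 + 6)) = -479*(463 - 15/8) = -479*3689/8 = -1767031/8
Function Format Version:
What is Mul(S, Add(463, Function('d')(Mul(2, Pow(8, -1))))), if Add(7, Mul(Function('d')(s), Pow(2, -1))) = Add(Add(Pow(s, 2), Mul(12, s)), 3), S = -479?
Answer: Rational(-1767031, 8) ≈ -2.2088e+5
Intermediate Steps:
Function('d')(s) = Add(-8, Mul(2, Pow(s, 2)), Mul(24, s)) (Function('d')(s) = Add(-14, Mul(2, Add(Add(Pow(s, 2), Mul(12, s)), 3))) = Add(-14, Mul(2, Add(3, Pow(s, 2), Mul(12, s)))) = Add(-14, Add(6, Mul(2, Pow(s, 2)), Mul(24, s))) = Add(-8, Mul(2, Pow(s, 2)), Mul(24, s)))
Mul(S, Add(463, Function('d')(Mul(2, Pow(8, -1))))) = Mul(-479, Add(463, Add(-8, Mul(2, Pow(Mul(2, Pow(8, -1)), 2)), Mul(24, Mul(2, Pow(8, -1)))))) = Mul(-479, Add(463, Add(-8, Mul(2, Pow(Mul(2, Rational(1, 8)), 2)), Mul(24, Mul(2, Rational(1, 8)))))) = Mul(-479, Add(463, Add(-8, Mul(2, Pow(Rational(1, 4), 2)), Mul(24, Rational(1, 4))))) = Mul(-479, Add(463, Add(-8, Mul(2, Rational(1, 16)), 6))) = Mul(-479, Add(463, Add(-8, Rational(1, 8), 6))) = Mul(-479, Add(463, Rational(-15, 8))) = Mul(-479, Rational(3689, 8)) = Rational(-1767031, 8)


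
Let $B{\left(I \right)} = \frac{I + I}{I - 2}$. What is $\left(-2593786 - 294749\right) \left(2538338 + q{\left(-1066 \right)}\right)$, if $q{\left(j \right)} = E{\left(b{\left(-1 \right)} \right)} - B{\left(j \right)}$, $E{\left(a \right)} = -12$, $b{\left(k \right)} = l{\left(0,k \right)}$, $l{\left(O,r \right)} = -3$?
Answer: $- \frac{652551357628105}{89} \approx -7.332 \cdot 10^{12}$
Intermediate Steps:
$B{\left(I \right)} = \frac{2 I}{-2 + I}$
$b{\left(k \right)} = -3$
$q{\left(j \right)} = -12 - \frac{2 j}{-2 + j}$
$\left(-2593786 - 294749\right) \left(2538338 + q{\left(-1066 \right)}\right) = \left(-2593786 - 294749\right) \left(2538338 + \frac{2 \left(12 - -7462\right)}{-2 - 1066}\right) = \left(-2593786 - 294749\right) \left(2538338 + \frac{2 \left(12 + 7462\right)}{-1068}\right) = \left(-2593786 - 294749\right) \left(2538338 + 2 \left(- \frac{1}{1068}\right) 7474\right) = - 2888535 \left(2538338 - \frac{3737}{267}\right) = \left(-2888535\right) \frac{677732509}{267} = - \frac{652551357628105}{89}$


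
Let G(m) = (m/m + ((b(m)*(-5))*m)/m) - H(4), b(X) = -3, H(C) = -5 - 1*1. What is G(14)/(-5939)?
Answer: -22/5939 ≈ -0.0037043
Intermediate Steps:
H(C) = -6 (H(C) = -5 - 1 = -6)
G(m) = 22 (G(m) = (m/m + ((-3*(-5))*m)/m) - 1*(-6) = (1 + (15*m)/m) + 6 = (1 + 15) + 6 = 16 + 6 = 22)
G(14)/(-5939) = 22/(-5939) = 22*(-1/5939) = -22/5939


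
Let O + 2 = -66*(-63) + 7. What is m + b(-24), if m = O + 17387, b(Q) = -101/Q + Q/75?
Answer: 12932333/600 ≈ 21554.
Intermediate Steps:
O = 4163 (O = -2 + (-66*(-63) + 7) = -2 + (4158 + 7) = -2 + 4165 = 4163)
b(Q) = -101/Q + Q/75 (b(Q) = -101/Q + Q*(1/75) = -101/Q + Q/75)
m = 21550 (m = 4163 + 17387 = 21550)
m + b(-24) = 21550 + (-101/(-24) + (1/75)*(-24)) = 21550 + (-101*(-1/24) - 8/25) = 21550 + (101/24 - 8/25) = 21550 + 2333/600 = 12932333/600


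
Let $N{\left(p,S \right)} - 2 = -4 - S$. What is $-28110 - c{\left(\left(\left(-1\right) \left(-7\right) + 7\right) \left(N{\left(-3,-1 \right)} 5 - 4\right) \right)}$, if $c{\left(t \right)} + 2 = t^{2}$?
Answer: $-43984$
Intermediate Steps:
$N{\left(p,S \right)} = -2 - S$ ($N{\left(p,S \right)} = 2 - \left(4 + S\right) = -2 - S$)
$c{\left(t \right)} = -2 + t^{2}$
$-28110 - c{\left(\left(\left(-1\right) \left(-7\right) + 7\right) \left(N{\left(-3,-1 \right)} 5 - 4\right) \right)} = -28110 - \left(-2 + \left(\left(\left(-1\right) \left(-7\right) + 7\right) \left(\left(-2 - -1\right) 5 - 4\right)\right)^{2}\right) = -28110 - \left(-2 + \left(\left(7 + 7\right) \left(\left(-2 + 1\right) 5 - 4\right)\right)^{2}\right) = -28110 - \left(-2 + \left(14 \left(\left(-1\right) 5 - 4\right)\right)^{2}\right) = -28110 - \left(-2 + \left(14 \left(-5 - 4\right)\right)^{2}\right) = -28110 - \left(-2 + \left(14 \left(-9\right)\right)^{2}\right) = -28110 - \left(-2 + \left(-126\right)^{2}\right) = -28110 - \left(-2 + 15876\right) = -28110 - 15874 = -43984$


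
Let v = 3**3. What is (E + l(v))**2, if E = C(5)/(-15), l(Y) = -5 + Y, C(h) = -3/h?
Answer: 303601/625 ≈ 485.76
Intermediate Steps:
v = 27
E = 1/25 (E = -3/5/(-15) = -3*1/5*(-1/15) = -3/5*(-1/15) = 1/25 ≈ 0.040000)
(E + l(v))**2 = (1/25 + (-5 + 27))**2 = (1/25 + 22)**2 = (551/25)**2 = 303601/625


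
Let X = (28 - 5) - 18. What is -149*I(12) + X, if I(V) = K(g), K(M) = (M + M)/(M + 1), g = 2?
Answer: -581/3 ≈ -193.67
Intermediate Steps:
X = 5 (X = 23 - 18 = 5)
K(M) = 2*M/(1 + M) (K(M) = (2*M)/(1 + M) = 2*M/(1 + M))
I(V) = 4/3 (I(V) = 2*2/(1 + 2) = 2*2/3 = 2*2*(1/3) = 4/3)
-149*I(12) + X = -149*4/3 + 5 = -596/3 + 5 = -581/3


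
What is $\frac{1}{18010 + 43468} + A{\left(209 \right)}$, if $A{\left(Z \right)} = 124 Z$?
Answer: $\frac{1593263849}{61478} \approx 25916.0$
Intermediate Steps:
$\frac{1}{18010 + 43468} + A{\left(209 \right)} = \frac{1}{18010 + 43468} + 124 \cdot 209 = \frac{1}{61478} + 25916 = \frac{1593263849}{61478}$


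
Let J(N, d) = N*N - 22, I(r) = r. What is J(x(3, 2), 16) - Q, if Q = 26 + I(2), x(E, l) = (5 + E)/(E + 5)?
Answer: -49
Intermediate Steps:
x(E, l) = 1 (x(E, l) = (5 + E)/(5 + E) = 1)
J(N, d) = -22 + N**2 (J(N, d) = N**2 - 22 = -22 + N**2)
Q = 28 (Q = 26 + 2 = 28)
J(x(3, 2), 16) - Q = (-22 + 1**2) - 1*28 = (-22 + 1) - 28 = -21 - 28 = -49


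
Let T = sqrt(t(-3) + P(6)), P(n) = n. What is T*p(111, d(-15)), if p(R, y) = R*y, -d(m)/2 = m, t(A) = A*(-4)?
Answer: 9990*sqrt(2) ≈ 14128.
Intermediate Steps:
t(A) = -4*A
d(m) = -2*m
T = 3*sqrt(2) (T = sqrt(-4*(-3) + 6) = sqrt(12 + 6) = sqrt(18) = 3*sqrt(2) ≈ 4.2426)
T*p(111, d(-15)) = (3*sqrt(2))*(111*(-2*(-15))) = (3*sqrt(2))*(111*30) = (3*sqrt(2))*3330 = 9990*sqrt(2)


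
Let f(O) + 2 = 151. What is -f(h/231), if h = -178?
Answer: -149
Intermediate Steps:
f(O) = 149 (f(O) = -2 + 151 = 149)
-f(h/231) = -1*149 = -149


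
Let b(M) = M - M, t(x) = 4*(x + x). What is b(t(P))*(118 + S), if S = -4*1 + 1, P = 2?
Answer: 0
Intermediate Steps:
t(x) = 8*x (t(x) = 4*(2*x) = 8*x)
S = -3 (S = -4 + 1 = -3)
b(M) = 0
b(t(P))*(118 + S) = 0*(118 - 3) = 0*115 = 0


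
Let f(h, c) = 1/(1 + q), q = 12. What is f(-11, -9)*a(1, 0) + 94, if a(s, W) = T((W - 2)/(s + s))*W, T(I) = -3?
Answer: 94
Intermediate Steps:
a(s, W) = -3*W
f(h, c) = 1/13 (f(h, c) = 1/(1 + 12) = 1/13)
f(-11, -9)*a(1, 0) + 94 = (-3*0)/13 + 94 = (1/13)*0 + 94 = 0 + 94 = 94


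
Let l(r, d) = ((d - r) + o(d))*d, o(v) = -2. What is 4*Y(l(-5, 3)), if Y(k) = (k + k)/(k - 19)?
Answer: -144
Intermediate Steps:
l(r, d) = d*(-2 + d - r) (l(r, d) = ((d - r) - 2)*d = (-2 + d - r)*d = d*(-2 + d - r))
Y(k) = 2*k/(-19 + k) (Y(k) = (2*k)/(-19 + k) = 2*k/(-19 + k))
4*Y(l(-5, 3)) = 4*(2*(3*(-2 + 3 - 1*(-5)))/(-19 + 3*(-2 + 3 - 1*(-5)))) = 4*(2*(3*(-2 + 3 + 5))/(-19 + 3*(-2 + 3 + 5))) = 4*(2*(3*6)/(-19 + 3*6)) = 4*(2*18/(-19 + 18)) = 4*(2*18/(-1)) = 4*(2*18*(-1)) = 4*(-36) = -144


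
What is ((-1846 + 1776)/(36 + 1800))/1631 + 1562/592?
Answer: 83524867/31656312 ≈ 2.6385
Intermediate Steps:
((-1846 + 1776)/(36 + 1800))/1631 + 1562/592 = -70/1836*(1/1631) + 1562*(1/592) = -70*1/1836*(1/1631) + 781/296 = -35/918*1/1631 + 781/296 = -5/213894 + 781/296 = 83524867/31656312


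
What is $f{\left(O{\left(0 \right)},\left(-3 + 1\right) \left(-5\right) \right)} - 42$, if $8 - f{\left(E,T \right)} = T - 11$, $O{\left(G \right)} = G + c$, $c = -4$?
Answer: $-33$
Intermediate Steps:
$O{\left(G \right)} = -4 + G$ ($O{\left(G \right)} = G - 4 = -4 + G$)
$f{\left(E,T \right)} = 19 - T$ ($f{\left(E,T \right)} = 8 - \left(T - 11\right) = 8 - \left(-11 + T\right) = 19 - T$)
$f{\left(O{\left(0 \right)},\left(-3 + 1\right) \left(-5\right) \right)} - 42 = \left(19 - \left(-3 + 1\right) \left(-5\right)\right) - 42 = \left(19 - \left(-2\right) \left(-5\right)\right) - 42 = \left(19 - 10\right) - 42 = 9 - 42 = -33$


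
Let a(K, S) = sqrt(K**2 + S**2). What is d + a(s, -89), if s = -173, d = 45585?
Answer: 45585 + 5*sqrt(1514) ≈ 45780.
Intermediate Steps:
d + a(s, -89) = 45585 + sqrt((-173)**2 + (-89)**2) = 45585 + sqrt(29929 + 7921) = 45585 + sqrt(37850) = 45585 + 5*sqrt(1514)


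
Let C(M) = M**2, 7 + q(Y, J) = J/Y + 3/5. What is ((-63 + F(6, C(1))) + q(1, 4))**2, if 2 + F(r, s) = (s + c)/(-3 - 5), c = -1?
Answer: 113569/25 ≈ 4542.8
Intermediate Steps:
q(Y, J) = -32/5 + J/Y (q(Y, J) = -7 + (J/Y + 3/5) = -7 + (3/5 + J/Y) = -32/5 + J/Y)
F(r, s) = -15/8 - s/8 (F(r, s) = -2 + (s - 1)/(-3 - 5) = -2 + (-1 + s)/(-8) = -2 + (-1 + s)*(-1/8) = -2 + (1/8 - s/8) = -15/8 - s/8)
((-63 + F(6, C(1))) + q(1, 4))**2 = ((-63 + (-15/8 - 1/8*1**2)) + (-32/5 + 4/1))**2 = ((-63 + (-15/8 - 1/8*1)) + (-32/5 + 4*1))**2 = ((-63 + (-15/8 - 1/8)) + (-32/5 + 4))**2 = ((-63 - 2) - 12/5)**2 = (-65 - 12/5)**2 = (-337/5)**2 = 113569/25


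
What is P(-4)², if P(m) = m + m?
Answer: 64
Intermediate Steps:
P(m) = 2*m
P(-4)² = (2*(-4))² = (-8)² = 64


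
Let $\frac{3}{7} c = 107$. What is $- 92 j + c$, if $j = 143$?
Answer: $- \frac{38719}{3} \approx -12906.0$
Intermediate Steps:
$c = \frac{749}{3}$ ($c = \frac{7}{3} \cdot 107 = \frac{749}{3} \approx 249.67$)
$- 92 j + c = \left(-92\right) 143 + \frac{749}{3} = -13156 + \frac{749}{3} = - \frac{38719}{3}$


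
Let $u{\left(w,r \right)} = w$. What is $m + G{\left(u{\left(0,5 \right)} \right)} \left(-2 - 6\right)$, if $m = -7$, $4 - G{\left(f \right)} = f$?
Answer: $-39$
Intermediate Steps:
$G{\left(f \right)} = 4 - f$
$m + G{\left(u{\left(0,5 \right)} \right)} \left(-2 - 6\right) = -7 + \left(4 - 0\right) \left(-2 - 6\right) = -7 + \left(4 + 0\right) \left(-2 - 6\right) = -7 + 4 \left(-8\right) = -7 - 32 = -39$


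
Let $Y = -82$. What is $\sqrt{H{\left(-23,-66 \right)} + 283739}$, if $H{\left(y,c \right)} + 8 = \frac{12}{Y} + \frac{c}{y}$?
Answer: $\frac{9 \sqrt{3114937403}}{943} \approx 532.67$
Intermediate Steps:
$H{\left(y,c \right)} = - \frac{334}{41} + \frac{c}{y}$ ($H{\left(y,c \right)} = -8 + \left(\frac{12}{-82} + \frac{c}{y}\right) = -8 + \left(12 \left(- \frac{1}{82}\right) + \frac{c}{y}\right) = -8 + \left(- \frac{6}{41} + \frac{c}{y}\right) = - \frac{334}{41} + \frac{c}{y}$)
$\sqrt{H{\left(-23,-66 \right)} + 283739} = \sqrt{\left(- \frac{334}{41} - \frac{66}{-23}\right) + 283739} = \sqrt{\left(- \frac{334}{41} - - \frac{66}{23}\right) + 283739} = \sqrt{\left(- \frac{334}{41} + \frac{66}{23}\right) + 283739} = \sqrt{- \frac{4976}{943} + 283739} = \sqrt{\frac{267560901}{943}} = \frac{9 \sqrt{3114937403}}{943}$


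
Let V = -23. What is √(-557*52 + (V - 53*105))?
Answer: 2*I*√8638 ≈ 185.88*I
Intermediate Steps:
√(-557*52 + (V - 53*105)) = √(-557*52 + (-23 - 53*105)) = √(-28964 + (-23 - 5565)) = √(-28964 - 5588) = √(-34552) = 2*I*√8638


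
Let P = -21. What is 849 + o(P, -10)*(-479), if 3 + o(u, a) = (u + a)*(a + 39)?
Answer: 432907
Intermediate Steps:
o(u, a) = -3 + (39 + a)*(a + u) (o(u, a) = -3 + (u + a)*(a + 39) = -3 + (a + u)*(39 + a) = -3 + (39 + a)*(a + u))
849 + o(P, -10)*(-479) = 849 + (-3 + (-10)**2 + 39*(-10) + 39*(-21) - 10*(-21))*(-479) = 849 + (-3 + 100 - 390 - 819 + 210)*(-479) = 849 - 902*(-479) = 849 + 432058 = 432907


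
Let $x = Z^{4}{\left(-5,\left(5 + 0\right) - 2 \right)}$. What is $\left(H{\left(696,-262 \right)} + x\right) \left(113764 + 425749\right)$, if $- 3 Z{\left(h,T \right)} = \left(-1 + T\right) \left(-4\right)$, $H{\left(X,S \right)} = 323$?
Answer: $\frac{16325123867}{81} \approx 2.0154 \cdot 10^{8}$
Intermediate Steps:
$Z{\left(h,T \right)} = - \frac{4}{3} + \frac{4 T}{3}$ ($Z{\left(h,T \right)} = - \frac{\left(-1 + T\right) \left(-4\right)}{3} = - \frac{4 - 4 T}{3} = - \frac{4}{3} + \frac{4 T}{3}$)
$x = \frac{4096}{81}$ ($x = \left(- \frac{4}{3} + \frac{4 \left(\left(5 + 0\right) - 2\right)}{3}\right)^{4} = \left(- \frac{4}{3} + \frac{4 \left(5 - 2\right)}{3}\right)^{4} = \left(- \frac{4}{3} + \frac{4}{3} \cdot 3\right)^{4} = \left(- \frac{4}{3} + 4\right)^{4} = \left(\frac{8}{3}\right)^{4} = \frac{4096}{81} \approx 50.568$)
$\left(H{\left(696,-262 \right)} + x\right) \left(113764 + 425749\right) = \left(323 + \frac{4096}{81}\right) \left(113764 + 425749\right) = \frac{30259}{81} \cdot 539513 = \frac{16325123867}{81}$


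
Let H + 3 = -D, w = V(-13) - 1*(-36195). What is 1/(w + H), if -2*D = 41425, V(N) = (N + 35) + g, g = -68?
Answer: 2/113717 ≈ 1.7588e-5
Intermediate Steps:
V(N) = -33 + N (V(N) = (N + 35) - 68 = (35 + N) - 68 = -33 + N)
D = -41425/2 (D = -½*41425 = -41425/2 ≈ -20713.)
w = 36149 (w = (-33 - 13) - 1*(-36195) = -46 + 36195 = 36149)
H = 41419/2 (H = -3 - 1*(-41425/2) = -3 + 41425/2 = 41419/2 ≈ 20710.)
1/(w + H) = 1/(36149 + 41419/2) = 1/(113717/2) = 2/113717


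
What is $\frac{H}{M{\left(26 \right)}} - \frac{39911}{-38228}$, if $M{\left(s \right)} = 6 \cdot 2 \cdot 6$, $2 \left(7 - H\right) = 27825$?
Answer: $- \frac{264352931}{1376208} \approx -192.09$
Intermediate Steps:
$H = - \frac{27811}{2}$ ($H = 7 - \frac{27825}{2} = - \frac{27811}{2} \approx -13906.0$)
$M{\left(s \right)} = 72$ ($M{\left(s \right)} = 12 \cdot 6 = 72$)
$\frac{H}{M{\left(26 \right)}} - \frac{39911}{-38228} = - \frac{27811}{2 \cdot 72} - \frac{39911}{-38228} = \left(- \frac{27811}{2}\right) \frac{1}{72} - - \frac{39911}{38228} = - \frac{27811}{144} + \frac{39911}{38228} = - \frac{264352931}{1376208}$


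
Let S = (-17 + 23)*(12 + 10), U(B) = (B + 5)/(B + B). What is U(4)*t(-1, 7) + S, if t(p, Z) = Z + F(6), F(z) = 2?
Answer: 1137/8 ≈ 142.13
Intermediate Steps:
U(B) = (5 + B)/(2*B) (U(B) = (5 + B)/((2*B)) = (5 + B)*(1/(2*B)) = (5 + B)/(2*B))
S = 132 (S = 6*22 = 132)
t(p, Z) = 2 + Z (t(p, Z) = Z + 2 = 2 + Z)
U(4)*t(-1, 7) + S = ((½)*(5 + 4)/4)*(2 + 7) + 132 = ((½)*(¼)*9)*9 + 132 = (9/8)*9 + 132 = 81/8 + 132 = 1137/8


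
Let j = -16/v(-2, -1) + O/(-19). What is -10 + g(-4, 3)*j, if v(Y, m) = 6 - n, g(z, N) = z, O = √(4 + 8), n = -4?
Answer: -18/5 + 8*√3/19 ≈ -2.8707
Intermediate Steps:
O = 2*√3 (O = √12 = 2*√3 ≈ 3.4641)
v(Y, m) = 10 (v(Y, m) = 6 - 1*(-4) = 6 + 4 = 10)
j = -8/5 - 2*√3/19 (j = -16/10 + (2*√3)/(-19) = -16*⅒ + (2*√3)*(-1/19) = -8/5 - 2*√3/19 ≈ -1.7823)
-10 + g(-4, 3)*j = -10 - 4*(-8/5 - 2*√3/19) = -10 + (32/5 + 8*√3/19) = -18/5 + 8*√3/19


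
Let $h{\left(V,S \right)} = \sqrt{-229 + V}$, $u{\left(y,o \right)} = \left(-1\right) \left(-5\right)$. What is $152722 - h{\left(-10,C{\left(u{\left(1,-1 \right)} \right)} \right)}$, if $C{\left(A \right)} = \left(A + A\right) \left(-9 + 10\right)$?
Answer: $152722 - i \sqrt{239} \approx 1.5272 \cdot 10^{5} - 15.46 i$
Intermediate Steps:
$u{\left(y,o \right)} = 5$
$C{\left(A \right)} = 2 A$ ($C{\left(A \right)} = 2 A 1 = 2 A$)
$152722 - h{\left(-10,C{\left(u{\left(1,-1 \right)} \right)} \right)} = 152722 - \sqrt{-229 - 10} = 152722 - \sqrt{-239} = 152722 - i \sqrt{239}$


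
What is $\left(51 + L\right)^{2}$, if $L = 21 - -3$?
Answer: $5625$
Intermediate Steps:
$L = 24$ ($L = 21 + 3 = 24$)
$\left(51 + L\right)^{2} = \left(51 + 24\right)^{2} = 75^{2} = 5625$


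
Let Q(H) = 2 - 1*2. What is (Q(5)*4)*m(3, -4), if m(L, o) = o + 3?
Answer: 0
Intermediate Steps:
Q(H) = 0 (Q(H) = 2 - 2 = 0)
m(L, o) = 3 + o
(Q(5)*4)*m(3, -4) = (0*4)*(3 - 4) = 0*(-1) = 0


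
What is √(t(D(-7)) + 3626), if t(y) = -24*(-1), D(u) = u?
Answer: 5*√146 ≈ 60.415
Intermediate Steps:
t(y) = 24
√(t(D(-7)) + 3626) = √(24 + 3626) = √3650 = 5*√146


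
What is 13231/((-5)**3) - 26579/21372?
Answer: -286095307/2671500 ≈ -107.09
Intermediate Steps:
13231/((-5)**3) - 26579/21372 = 13231/(-125) - 26579*1/21372 = 13231*(-1/125) - 26579/21372 = -13231/125 - 26579/21372 = -286095307/2671500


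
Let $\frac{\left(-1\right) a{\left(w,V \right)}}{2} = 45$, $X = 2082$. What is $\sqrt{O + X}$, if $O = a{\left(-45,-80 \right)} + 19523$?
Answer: $\sqrt{21515} \approx 146.68$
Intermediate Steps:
$a{\left(w,V \right)} = -90$ ($a{\left(w,V \right)} = \left(-2\right) 45 = -90$)
$O = 19433$ ($O = -90 + 19523 = 19433$)
$\sqrt{O + X} = \sqrt{19433 + 2082} = \sqrt{21515}$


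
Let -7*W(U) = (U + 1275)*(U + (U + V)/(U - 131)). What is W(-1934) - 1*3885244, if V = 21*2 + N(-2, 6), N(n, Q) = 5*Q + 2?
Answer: -11758366234/2891 ≈ -4.0672e+6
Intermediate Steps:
N(n, Q) = 2 + 5*Q
V = 74 (V = 21*2 + (2 + 5*6) = 42 + (2 + 30) = 42 + 32 = 74)
W(U) = -(1275 + U)*(U + (74 + U)/(-131 + U))/7 (W(U) = -(U + 1275)*(U + (U + 74)/(U - 131))/7 = -(1275 + U)*(U + (74 + U)/(-131 + U))/7)
W(-1934) - 1*3885244 = (-94350 - 1*(-1934)³ - 1145*(-1934)² + 165676*(-1934))/(7*(-131 - 1934)) - 1*3885244 = (⅐)*(-94350 - 1*(-7233848504) - 1145*3740356 - 320417384)/(-2065) - 3885244 = (⅐)*(-1/2065)*(-94350 + 7233848504 - 4282707620 - 320417384) - 3885244 = (⅐)*(-1/2065)*2630629150 - 3885244 = -526125830/2891 - 3885244 = -11758366234/2891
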